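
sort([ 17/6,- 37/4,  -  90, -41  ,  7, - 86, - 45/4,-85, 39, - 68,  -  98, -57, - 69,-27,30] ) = [ - 98, - 90, - 86, - 85,-69,-68,-57, - 41, - 27, - 45/4, - 37/4, 17/6, 7,30,39] 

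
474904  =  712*667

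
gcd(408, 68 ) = 68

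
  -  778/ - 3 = 259+1/3= 259.33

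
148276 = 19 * 7804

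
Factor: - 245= - 5^1*7^2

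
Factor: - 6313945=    - 5^1*11^1*114799^1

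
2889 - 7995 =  - 5106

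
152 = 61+91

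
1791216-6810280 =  -5019064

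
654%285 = 84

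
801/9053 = 801/9053 = 0.09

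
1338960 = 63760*21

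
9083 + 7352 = 16435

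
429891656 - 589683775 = -159792119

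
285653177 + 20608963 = 306262140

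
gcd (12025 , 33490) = 5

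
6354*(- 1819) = - 11557926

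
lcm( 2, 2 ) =2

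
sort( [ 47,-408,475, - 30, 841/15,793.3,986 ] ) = [ - 408, - 30, 47,841/15, 475, 793.3,986 ] 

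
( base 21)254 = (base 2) 1111011111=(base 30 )131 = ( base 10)991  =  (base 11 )821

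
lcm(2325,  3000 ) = 93000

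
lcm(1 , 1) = 1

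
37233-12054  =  25179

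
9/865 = 9/865 = 0.01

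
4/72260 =1/18065  =  0.00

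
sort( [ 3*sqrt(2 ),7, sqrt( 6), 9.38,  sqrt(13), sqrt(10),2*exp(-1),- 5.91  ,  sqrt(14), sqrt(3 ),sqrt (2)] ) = [ - 5.91,2*exp( - 1), sqrt ( 2 ),sqrt( 3), sqrt( 6),sqrt(10 ), sqrt( 13),sqrt(14)  ,  3*sqrt( 2), 7,9.38 ]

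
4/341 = 4/341=0.01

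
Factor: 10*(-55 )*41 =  - 2^1 *5^2*11^1 * 41^1= - 22550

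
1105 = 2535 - 1430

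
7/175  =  1/25 = 0.04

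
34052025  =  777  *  43825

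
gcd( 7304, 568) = 8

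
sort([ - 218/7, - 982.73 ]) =[ - 982.73, - 218/7]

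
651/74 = 8 + 59/74 = 8.80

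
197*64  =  12608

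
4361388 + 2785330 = 7146718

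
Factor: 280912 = 2^4*97^1*181^1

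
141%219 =141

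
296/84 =3  +  11/21 = 3.52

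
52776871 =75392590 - 22615719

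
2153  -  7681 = - 5528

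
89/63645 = 89/63645 = 0.00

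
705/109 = 705/109 = 6.47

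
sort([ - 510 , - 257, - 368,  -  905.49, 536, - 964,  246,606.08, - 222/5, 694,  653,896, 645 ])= [ - 964,  -  905.49, - 510, - 368 , - 257, - 222/5,246 , 536, 606.08, 645, 653, 694,896] 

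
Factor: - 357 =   -  3^1*7^1 * 17^1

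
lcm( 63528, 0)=0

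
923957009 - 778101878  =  145855131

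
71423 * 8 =571384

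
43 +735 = 778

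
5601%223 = 26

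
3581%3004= 577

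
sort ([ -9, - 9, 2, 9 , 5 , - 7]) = [ - 9, - 9, - 7,2, 5,9] 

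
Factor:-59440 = - 2^4*5^1 * 743^1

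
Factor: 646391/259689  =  3^( - 1)*17^1*47^1*107^ (-1 ) = 799/321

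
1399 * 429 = 600171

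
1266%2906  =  1266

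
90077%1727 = 273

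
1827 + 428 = 2255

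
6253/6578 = 481/506 = 0.95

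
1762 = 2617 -855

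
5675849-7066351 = -1390502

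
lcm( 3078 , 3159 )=120042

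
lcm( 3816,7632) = 7632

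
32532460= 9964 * 3265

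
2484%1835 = 649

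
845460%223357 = 175389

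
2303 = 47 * 49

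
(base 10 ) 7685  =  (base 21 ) h8k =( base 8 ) 17005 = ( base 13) 3662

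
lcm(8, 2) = 8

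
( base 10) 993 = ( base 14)50d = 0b1111100001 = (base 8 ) 1741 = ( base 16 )3E1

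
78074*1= 78074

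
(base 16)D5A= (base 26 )51c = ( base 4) 311122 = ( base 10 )3418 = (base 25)5BI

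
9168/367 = 9168/367=24.98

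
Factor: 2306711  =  11^1*209701^1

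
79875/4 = 79875/4 = 19968.75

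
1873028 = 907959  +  965069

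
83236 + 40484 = 123720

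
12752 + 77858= 90610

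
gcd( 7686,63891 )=9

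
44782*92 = 4119944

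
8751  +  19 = 8770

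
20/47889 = 20/47889 = 0.00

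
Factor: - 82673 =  - 47^1*1759^1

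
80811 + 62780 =143591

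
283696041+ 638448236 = 922144277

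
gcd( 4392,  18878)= 2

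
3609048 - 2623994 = 985054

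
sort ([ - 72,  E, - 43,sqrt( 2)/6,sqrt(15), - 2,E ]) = [ - 72, - 43, - 2,sqrt(2 )/6  ,  E, E,sqrt( 15 )]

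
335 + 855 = 1190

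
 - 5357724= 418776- 5776500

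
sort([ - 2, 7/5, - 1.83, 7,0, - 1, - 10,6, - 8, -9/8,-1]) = [ - 10, - 8, - 2, - 1.83, - 9/8, - 1,-1, 0 , 7/5, 6, 7]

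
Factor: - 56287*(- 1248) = 2^5*3^1 * 7^1*11^1*13^1*17^1*43^1 = 70246176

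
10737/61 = 10737/61 = 176.02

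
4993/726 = 4993/726  =  6.88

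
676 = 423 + 253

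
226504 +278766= 505270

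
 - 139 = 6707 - 6846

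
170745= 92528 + 78217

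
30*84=2520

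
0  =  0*18605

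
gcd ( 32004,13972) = 28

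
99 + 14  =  113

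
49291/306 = 49291/306 = 161.08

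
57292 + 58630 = 115922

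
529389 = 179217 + 350172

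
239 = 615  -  376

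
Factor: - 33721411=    - 33721411^1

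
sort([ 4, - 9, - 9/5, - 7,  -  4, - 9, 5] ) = [ - 9, - 9,-7,  -  4, - 9/5, 4,5] 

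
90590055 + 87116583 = 177706638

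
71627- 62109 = 9518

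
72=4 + 68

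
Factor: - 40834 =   -  2^1* 17^1*1201^1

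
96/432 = 2/9=0.22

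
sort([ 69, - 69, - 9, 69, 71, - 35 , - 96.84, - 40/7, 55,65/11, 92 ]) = [ - 96.84 ,- 69 , - 35, - 9, - 40/7, 65/11, 55, 69,69,71,92 ] 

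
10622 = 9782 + 840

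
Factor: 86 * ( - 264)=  - 2^4*3^1*11^1 * 43^1 =- 22704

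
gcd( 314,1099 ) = 157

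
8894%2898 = 200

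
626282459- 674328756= - 48046297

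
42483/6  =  14161/2=7080.50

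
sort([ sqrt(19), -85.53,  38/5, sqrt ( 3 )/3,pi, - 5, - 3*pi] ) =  [ - 85.53, - 3*pi, -5, sqrt(3)/3 , pi,sqrt(19 ), 38/5 ]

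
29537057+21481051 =51018108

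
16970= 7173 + 9797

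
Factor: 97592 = 2^3*11^1*1109^1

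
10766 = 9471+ 1295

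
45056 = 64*704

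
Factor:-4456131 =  - 3^1*157^1*9461^1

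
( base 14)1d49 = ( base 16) 14ed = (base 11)4030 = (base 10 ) 5357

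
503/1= 503 =503.00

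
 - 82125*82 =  - 6734250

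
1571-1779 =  - 208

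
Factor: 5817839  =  1259^1*4621^1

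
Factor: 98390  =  2^1*5^1*9839^1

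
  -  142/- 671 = 142/671 =0.21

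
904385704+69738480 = 974124184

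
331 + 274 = 605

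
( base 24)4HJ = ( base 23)53h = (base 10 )2731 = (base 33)2GP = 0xaab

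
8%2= 0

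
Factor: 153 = 3^2*17^1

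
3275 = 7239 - 3964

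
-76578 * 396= - 30324888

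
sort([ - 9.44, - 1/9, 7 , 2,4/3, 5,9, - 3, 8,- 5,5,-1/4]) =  [ - 9.44, - 5, - 3, - 1/4, - 1/9,4/3,2  ,  5,5,7,8,9 ] 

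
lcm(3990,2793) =27930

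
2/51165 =2/51165 = 0.00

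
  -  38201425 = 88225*(  -  433) 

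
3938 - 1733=2205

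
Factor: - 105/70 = -3/2 = -2^(  -  1) * 3^1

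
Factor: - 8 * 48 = -384 = - 2^7* 3^1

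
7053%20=13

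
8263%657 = 379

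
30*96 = 2880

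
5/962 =5/962 = 0.01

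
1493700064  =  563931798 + 929768266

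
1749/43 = 40 + 29/43 = 40.67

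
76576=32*2393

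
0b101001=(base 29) 1c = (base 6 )105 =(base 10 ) 41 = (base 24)1H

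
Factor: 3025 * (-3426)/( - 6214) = 5181825/3107 = 3^1*5^2 * 11^2*13^ (-1 )*239^( - 1)*571^1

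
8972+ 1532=10504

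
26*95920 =2493920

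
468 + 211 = 679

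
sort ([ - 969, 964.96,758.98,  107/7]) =[-969,107/7,758.98,964.96 ]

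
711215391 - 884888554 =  - 173673163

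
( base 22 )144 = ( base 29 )jp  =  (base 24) 100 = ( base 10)576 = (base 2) 1001000000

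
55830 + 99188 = 155018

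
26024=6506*4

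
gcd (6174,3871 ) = 49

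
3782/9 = 3782/9 = 420.22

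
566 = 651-85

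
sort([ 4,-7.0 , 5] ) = [-7.0,4, 5] 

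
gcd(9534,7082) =2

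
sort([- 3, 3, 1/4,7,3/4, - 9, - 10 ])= [ - 10, - 9, - 3,1/4,3/4, 3,7 ] 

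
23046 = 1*23046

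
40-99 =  - 59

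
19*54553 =1036507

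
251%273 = 251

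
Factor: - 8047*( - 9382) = 2^1*13^1*619^1*4691^1= 75496954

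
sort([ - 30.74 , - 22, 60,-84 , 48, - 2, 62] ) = [ - 84,  -  30.74, - 22,-2, 48,60, 62]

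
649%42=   19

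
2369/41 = 2369/41   =  57.78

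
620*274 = 169880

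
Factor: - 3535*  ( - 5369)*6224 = 118127878960 = 2^4 * 5^1 * 7^2* 13^1 * 59^1*101^1 * 389^1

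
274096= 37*7408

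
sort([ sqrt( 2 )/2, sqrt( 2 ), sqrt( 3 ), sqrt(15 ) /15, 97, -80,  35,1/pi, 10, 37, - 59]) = [ -80,-59,  sqrt(15 ) /15 , 1/pi,sqrt(2 ) /2,sqrt ( 2),  sqrt(3 ), 10,  35,37,97] 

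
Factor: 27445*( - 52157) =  - 5^1*7^1*11^1*499^1* 7451^1 = -1431448865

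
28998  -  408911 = -379913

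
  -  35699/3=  - 35699/3 = -11899.67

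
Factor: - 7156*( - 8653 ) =2^2*17^1  *  509^1*1789^1 =61920868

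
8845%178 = 123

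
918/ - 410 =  - 3+ 156/205 = - 2.24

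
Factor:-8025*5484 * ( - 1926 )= 2^3*3^4*5^2 * 107^2  *457^1 = 84761526600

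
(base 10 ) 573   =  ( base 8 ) 1075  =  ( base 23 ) 11l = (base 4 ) 20331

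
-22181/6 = -22181/6 = - 3696.83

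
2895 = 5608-2713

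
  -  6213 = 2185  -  8398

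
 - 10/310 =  - 1 + 30/31= - 0.03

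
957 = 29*33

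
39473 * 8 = 315784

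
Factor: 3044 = 2^2*761^1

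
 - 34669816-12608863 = - 47278679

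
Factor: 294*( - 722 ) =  - 212268 = - 2^2 *3^1*7^2*19^2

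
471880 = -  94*( - 5020)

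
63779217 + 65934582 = 129713799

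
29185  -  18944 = 10241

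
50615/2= 25307 + 1/2 = 25307.50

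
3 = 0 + 3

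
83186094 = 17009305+66176789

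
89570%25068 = 14366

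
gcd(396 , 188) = 4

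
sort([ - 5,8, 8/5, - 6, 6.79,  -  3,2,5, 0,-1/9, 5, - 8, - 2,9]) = [ - 8,- 6 ,-5, - 3,-2 , - 1/9, 0, 8/5,2, 5, 5,6.79, 8 , 9 ]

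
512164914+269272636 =781437550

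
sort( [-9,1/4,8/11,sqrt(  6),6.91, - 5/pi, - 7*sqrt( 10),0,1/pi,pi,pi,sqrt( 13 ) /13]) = [ - 7 * sqrt(10), - 9, - 5/pi,  0, 1/4, sqrt ( 13)/13, 1/pi,8/11,sqrt (6 ),pi,pi,6.91] 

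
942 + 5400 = 6342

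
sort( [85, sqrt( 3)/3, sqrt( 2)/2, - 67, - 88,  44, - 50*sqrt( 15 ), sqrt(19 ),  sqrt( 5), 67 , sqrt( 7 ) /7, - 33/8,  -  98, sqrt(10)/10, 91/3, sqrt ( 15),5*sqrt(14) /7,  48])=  [ - 50*sqrt( 15), -98, - 88, - 67, - 33/8 , sqrt(10)/10,sqrt(7)/7,sqrt(3 ) /3, sqrt(2 )/2, sqrt (5), 5*sqrt(14)/7, sqrt( 15)  ,  sqrt( 19 ), 91/3, 44, 48, 67, 85]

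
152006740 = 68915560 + 83091180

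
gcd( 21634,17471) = 1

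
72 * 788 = 56736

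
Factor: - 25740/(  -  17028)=65/43 = 5^1*13^1*43^( - 1 ) 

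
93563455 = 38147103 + 55416352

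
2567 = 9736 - 7169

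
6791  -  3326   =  3465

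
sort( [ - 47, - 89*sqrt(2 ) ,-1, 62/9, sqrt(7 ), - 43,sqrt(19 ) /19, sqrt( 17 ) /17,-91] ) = [ - 89 * sqrt( 2), - 91, - 47, - 43,  -  1,sqrt( 19)/19, sqrt( 17 ) /17, sqrt( 7 ), 62/9]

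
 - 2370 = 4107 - 6477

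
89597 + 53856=143453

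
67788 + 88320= 156108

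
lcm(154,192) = 14784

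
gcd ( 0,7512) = 7512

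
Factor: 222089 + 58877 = 2^1 * 7^2*47^1*61^1 =280966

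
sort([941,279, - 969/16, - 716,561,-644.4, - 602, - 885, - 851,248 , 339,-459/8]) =[  -  885, - 851, - 716 , - 644.4, - 602,-969/16 , - 459/8, 248,  279,339,561 , 941]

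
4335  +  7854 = 12189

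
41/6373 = 41/6373  =  0.01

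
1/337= 1/337 = 0.00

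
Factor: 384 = 2^7 * 3^1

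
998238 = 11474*87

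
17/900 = 17/900 = 0.02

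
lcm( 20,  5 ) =20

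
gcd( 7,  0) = 7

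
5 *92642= 463210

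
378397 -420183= - 41786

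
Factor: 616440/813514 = 2^2*3^1*5^1 * 11^1*13^ ( - 1 )*67^( - 1 )= 660/871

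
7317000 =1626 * 4500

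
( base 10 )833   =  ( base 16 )341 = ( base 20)21d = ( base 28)11l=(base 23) 1d5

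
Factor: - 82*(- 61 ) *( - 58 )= -2^2*29^1*41^1 * 61^1 = - 290116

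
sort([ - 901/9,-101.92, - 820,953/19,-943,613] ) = [ - 943, - 820,  -  101.92,- 901/9,953/19,613 ] 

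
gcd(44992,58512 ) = 16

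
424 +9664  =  10088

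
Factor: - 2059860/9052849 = -2^2*3^1*5^1*11^1*13^( - 1 )*3121^1*696373^( - 1)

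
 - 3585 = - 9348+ 5763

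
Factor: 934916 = 2^2 * 37^1*  6317^1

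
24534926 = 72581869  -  48046943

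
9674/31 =312 + 2/31 = 312.06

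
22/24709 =22/24709 =0.00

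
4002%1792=418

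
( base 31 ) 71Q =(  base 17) 1681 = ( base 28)8I8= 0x1A80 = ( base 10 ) 6784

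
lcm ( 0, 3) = 0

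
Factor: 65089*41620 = 2709004180 = 2^2 * 5^1*2081^1*65089^1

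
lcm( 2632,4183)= 234248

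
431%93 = 59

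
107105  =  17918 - -89187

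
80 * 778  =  62240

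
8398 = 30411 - 22013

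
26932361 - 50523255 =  - 23590894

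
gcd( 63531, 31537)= 1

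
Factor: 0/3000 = 0 = 0^1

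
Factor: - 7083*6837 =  - 3^3*43^1*53^1 * 787^1= - 48426471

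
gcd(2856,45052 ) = 28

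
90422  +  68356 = 158778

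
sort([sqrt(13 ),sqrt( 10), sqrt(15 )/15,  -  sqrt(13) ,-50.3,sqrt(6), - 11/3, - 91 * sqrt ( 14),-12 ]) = [ - 91*sqrt( 14), - 50.3, - 12, - 11/3, - sqrt(13 ),sqrt( 15 )/15,sqrt( 6) , sqrt(10 ), sqrt( 13) ]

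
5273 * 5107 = 26929211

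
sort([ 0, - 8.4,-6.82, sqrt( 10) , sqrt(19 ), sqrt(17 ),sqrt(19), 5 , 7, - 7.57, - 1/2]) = [-8.4, - 7.57, -6.82,-1/2,0 , sqrt ( 10) , sqrt(17), sqrt( 19),sqrt (19), 5, 7 ] 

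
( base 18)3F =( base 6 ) 153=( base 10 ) 69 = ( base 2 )1000101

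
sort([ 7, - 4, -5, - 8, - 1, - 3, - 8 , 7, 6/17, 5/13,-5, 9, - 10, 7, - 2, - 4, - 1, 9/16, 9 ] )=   [ - 10,  -  8, - 8,-5, - 5, - 4,  -  4 , -3  , - 2, - 1, - 1, 6/17,5/13,9/16 , 7,7,7, 9, 9 ] 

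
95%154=95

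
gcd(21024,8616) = 24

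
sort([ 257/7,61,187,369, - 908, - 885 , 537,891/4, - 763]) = [ - 908,  -  885, - 763, 257/7,61,187, 891/4,369,537]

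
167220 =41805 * 4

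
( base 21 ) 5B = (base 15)7B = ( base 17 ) 6e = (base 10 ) 116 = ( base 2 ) 1110100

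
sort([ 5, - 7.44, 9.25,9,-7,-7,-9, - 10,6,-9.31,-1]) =[ - 10, - 9.31, - 9,-7.44,-7,-7,-1,5,6 , 9,9.25] 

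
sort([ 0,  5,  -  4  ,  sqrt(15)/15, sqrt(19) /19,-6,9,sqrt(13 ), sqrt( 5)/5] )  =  [ - 6, - 4,0, sqrt(19) /19,sqrt( 15) /15,sqrt(5) /5,sqrt( 13 ),5,9]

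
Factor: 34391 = 7^1*17^3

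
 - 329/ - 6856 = 329/6856=0.05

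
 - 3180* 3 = -9540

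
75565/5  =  15113 = 15113.00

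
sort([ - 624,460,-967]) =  [ - 967, - 624,  460]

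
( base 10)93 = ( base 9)113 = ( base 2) 1011101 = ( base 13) 72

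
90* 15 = 1350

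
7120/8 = 890 = 890.00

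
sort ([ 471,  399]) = [ 399,471 ]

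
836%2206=836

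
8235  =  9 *915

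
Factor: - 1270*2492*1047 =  - 2^3*3^1*5^1* 7^1 * 89^1*127^1*349^1 = -3313587480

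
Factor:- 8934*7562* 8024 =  - 2^5*3^1*17^1*19^1 *59^1*199^1* 1489^1 = - 542092677792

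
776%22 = 6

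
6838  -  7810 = - 972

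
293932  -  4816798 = -4522866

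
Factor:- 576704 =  - 2^6*9011^1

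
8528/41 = 208 = 208.00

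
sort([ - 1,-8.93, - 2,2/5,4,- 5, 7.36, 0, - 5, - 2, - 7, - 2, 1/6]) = [-8.93, - 7, - 5,  -  5, - 2, - 2, - 2, - 1, 0,1/6,2/5, 4,7.36 ] 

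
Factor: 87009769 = 7^1*11^2*43^1*2389^1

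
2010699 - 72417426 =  - 70406727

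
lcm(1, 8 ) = 8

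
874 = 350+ 524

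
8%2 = 0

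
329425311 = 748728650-419303339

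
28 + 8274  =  8302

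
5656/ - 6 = -943 + 1/3= - 942.67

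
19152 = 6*3192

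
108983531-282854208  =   - 173870677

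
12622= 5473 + 7149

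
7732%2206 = 1114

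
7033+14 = 7047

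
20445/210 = 1363/14 = 97.36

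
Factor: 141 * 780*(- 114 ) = -12537720 = - 2^3*3^3*5^1*13^1 * 19^1 *47^1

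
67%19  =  10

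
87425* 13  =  1136525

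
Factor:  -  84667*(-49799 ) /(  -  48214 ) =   -  4216331933/48214  =  - 2^(- 1 )*11^1 * 19^1*43^1*179^1*2621^1*24107^( - 1)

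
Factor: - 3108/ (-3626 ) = 2^1 *3^1*7^( - 1 ) = 6/7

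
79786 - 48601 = 31185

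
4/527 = 4/527 = 0.01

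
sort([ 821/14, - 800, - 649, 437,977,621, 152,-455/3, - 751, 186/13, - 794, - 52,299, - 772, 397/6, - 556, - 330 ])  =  [ - 800, - 794, - 772, - 751, - 649,  -  556, - 330, - 455/3, - 52,186/13 , 821/14,397/6 , 152, 299, 437 , 621,977]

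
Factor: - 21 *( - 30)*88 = 55440 = 2^4*3^2 *5^1*7^1* 11^1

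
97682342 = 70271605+27410737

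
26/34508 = 13/17254 = 0.00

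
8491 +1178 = 9669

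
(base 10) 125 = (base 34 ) 3N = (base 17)76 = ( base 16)7D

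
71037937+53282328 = 124320265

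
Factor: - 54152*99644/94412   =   - 2^3*7^1*29^1*859^1*967^1*23603^( - 1) =- 1348980472/23603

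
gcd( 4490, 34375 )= 5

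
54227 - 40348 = 13879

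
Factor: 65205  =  3^4 * 5^1*7^1*23^1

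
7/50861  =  7/50861 = 0.00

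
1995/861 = 95/41 = 2.32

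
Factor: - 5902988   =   - 2^2*7^1*13^1*16217^1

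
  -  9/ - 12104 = 9/12104  =  0.00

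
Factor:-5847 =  - 3^1 * 1949^1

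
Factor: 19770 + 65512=2^1*42641^1 = 85282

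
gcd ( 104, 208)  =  104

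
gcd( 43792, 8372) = 644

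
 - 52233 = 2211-54444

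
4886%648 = 350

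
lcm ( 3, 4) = 12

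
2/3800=1/1900 = 0.00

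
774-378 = 396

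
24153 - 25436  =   - 1283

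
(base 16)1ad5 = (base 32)6ML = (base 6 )51445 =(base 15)207E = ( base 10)6869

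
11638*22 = 256036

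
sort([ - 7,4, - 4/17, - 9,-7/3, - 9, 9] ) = [ - 9, - 9, - 7 ,  -  7/3, - 4/17, 4,9]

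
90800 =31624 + 59176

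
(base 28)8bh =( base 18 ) 1269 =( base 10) 6597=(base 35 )5DH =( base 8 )14705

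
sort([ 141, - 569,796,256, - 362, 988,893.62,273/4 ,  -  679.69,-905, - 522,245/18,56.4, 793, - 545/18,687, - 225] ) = [ - 905, - 679.69, - 569, - 522, - 362, - 225, - 545/18, 245/18, 56.4, 273/4,141,256, 687,793, 796,893.62,988] 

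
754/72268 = 13/1246 = 0.01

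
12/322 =6/161 = 0.04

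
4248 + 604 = 4852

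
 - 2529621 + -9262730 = - 11792351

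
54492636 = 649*83964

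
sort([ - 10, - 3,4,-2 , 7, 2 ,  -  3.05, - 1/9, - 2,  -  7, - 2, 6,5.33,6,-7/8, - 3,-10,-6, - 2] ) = [ - 10, - 10,-7, - 6, - 3.05, - 3, - 3,-2, - 2,-2, - 2, - 7/8, - 1/9, 2,4,5.33,6, 6, 7 ] 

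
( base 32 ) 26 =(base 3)2121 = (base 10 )70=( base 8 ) 106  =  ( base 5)240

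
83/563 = 83/563  =  0.15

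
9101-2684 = 6417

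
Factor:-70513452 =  - 2^2*3^2*1958707^1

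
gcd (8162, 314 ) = 2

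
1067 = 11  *97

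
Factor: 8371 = 11^1 * 761^1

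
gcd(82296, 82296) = 82296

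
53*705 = 37365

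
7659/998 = 7+673/998 = 7.67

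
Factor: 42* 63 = 2^1 * 3^3*7^2  =  2646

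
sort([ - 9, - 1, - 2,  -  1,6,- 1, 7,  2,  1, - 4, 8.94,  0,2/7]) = [ - 9, - 4, - 2, - 1, - 1,  -  1, 0,2/7,  1,2, 6 , 7,8.94]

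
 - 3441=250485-253926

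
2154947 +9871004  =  12025951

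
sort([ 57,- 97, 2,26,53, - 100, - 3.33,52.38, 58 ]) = [ - 100, - 97, - 3.33,2,26, 52.38,53,57,  58] 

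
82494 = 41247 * 2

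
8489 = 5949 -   -  2540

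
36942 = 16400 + 20542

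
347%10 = 7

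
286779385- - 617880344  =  904659729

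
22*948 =20856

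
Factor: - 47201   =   - 7^1*11^1*613^1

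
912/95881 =912/95881 = 0.01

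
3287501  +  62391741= 65679242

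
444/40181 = 444/40181=0.01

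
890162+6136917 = 7027079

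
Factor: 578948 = 2^2*144737^1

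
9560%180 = 20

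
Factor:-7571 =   -  67^1*113^1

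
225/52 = 4+17/52 =4.33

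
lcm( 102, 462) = 7854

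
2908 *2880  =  8375040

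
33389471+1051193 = 34440664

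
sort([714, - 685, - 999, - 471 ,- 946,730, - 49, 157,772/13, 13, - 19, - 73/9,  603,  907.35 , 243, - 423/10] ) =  [ - 999, - 946,- 685, - 471, - 49, - 423/10,-19, - 73/9,13, 772/13,  157, 243,603,714, 730, 907.35 ] 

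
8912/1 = 8912 = 8912.00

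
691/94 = 691/94 =7.35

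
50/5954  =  25/2977 =0.01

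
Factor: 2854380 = 2^2*3^1*5^1*113^1*421^1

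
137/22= 6 + 5/22 = 6.23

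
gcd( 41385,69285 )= 465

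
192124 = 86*2234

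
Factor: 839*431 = 361609 = 431^1*839^1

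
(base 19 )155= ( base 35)D6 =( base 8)715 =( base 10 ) 461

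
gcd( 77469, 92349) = 93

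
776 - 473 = 303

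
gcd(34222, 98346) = 2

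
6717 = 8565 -1848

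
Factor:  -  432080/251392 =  - 55/32 = - 2^( - 5)*5^1*11^1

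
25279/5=5055 + 4/5 = 5055.80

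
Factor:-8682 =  - 2^1*3^1*1447^1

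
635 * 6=3810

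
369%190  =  179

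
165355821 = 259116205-93760384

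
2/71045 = 2/71045=0.00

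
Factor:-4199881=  - 7^1* 599983^1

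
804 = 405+399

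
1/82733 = 1/82733=0.00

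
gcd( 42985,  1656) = 1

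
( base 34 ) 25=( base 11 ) 67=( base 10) 73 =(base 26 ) 2L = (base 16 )49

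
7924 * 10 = 79240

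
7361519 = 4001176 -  - 3360343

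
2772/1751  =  1 + 1021/1751 = 1.58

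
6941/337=20+201/337 = 20.60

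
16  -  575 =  - 559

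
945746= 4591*206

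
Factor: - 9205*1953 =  - 3^2*5^1*7^2*31^1*263^1 = - 17977365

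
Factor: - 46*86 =-2^2*23^1*  43^1 = -3956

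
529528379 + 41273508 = 570801887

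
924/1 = 924 = 924.00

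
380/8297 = 380/8297 = 0.05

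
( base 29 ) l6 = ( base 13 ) 384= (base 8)1147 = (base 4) 21213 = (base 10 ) 615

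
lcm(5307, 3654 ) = 222894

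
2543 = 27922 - 25379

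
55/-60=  - 1 + 1/12 = - 0.92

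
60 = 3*20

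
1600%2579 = 1600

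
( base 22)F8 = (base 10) 338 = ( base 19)hf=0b101010010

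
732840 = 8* 91605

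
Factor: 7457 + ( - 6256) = 1201^1 = 1201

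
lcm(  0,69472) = 0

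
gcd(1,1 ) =1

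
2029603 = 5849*347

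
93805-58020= 35785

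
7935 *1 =7935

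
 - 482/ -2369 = 482/2369 = 0.20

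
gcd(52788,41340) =636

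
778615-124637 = 653978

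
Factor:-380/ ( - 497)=2^2  *  5^1 * 7^( - 1)*19^1*71^( - 1)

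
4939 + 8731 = 13670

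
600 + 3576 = 4176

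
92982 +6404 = 99386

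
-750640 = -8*93830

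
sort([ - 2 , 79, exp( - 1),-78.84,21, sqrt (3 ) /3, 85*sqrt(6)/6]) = [-78.84, - 2,exp( - 1) , sqrt(3)/3 , 21,85*sqrt( 6)/6,79]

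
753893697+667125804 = 1421019501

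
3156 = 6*526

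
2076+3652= 5728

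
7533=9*837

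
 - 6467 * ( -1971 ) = 12746457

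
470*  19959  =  9380730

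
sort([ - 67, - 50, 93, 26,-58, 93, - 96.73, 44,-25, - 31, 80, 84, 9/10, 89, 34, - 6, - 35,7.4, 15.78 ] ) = [ -96.73, - 67, - 58, - 50, - 35,-31, - 25 , -6 , 9/10,  7.4, 15.78,26,34, 44,80  ,  84, 89,93, 93 ]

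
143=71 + 72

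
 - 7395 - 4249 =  - 11644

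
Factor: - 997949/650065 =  - 5^ (  -  1)*13^( - 1 ) * 73^( - 1)*137^( - 1)*997949^1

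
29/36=29/36 = 0.81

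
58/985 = 58/985 = 0.06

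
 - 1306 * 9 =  - 11754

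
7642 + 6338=13980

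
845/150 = 169/30 = 5.63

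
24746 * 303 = 7498038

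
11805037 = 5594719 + 6210318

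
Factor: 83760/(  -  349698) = - 40/167 = - 2^3 * 5^1*167^( - 1)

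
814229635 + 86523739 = 900753374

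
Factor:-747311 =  - 61^1*12251^1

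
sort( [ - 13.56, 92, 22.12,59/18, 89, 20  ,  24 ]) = [ - 13.56,  59/18, 20 , 22.12, 24, 89, 92 ]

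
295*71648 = 21136160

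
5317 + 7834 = 13151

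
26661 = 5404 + 21257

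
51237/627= 81 + 150/209 = 81.72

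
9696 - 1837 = 7859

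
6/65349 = 2/21783  =  0.00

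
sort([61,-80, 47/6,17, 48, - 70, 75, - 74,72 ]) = [ - 80 , - 74, - 70, 47/6, 17, 48,61, 72, 75] 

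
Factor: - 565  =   - 5^1 *113^1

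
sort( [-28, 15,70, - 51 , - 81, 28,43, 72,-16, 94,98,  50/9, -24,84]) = [-81, -51, - 28, -24, - 16,  50/9, 15, 28, 43, 70, 72, 84, 94, 98 ]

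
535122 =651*822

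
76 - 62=14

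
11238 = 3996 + 7242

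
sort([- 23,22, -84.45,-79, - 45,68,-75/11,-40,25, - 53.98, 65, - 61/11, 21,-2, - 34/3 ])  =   [ - 84.45,-79, - 53.98, - 45 , - 40, - 23, - 34/3, - 75/11,  -  61/11,- 2, 21, 22,  25, 65,68] 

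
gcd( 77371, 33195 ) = 1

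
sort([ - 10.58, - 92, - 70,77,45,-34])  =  [ - 92, - 70 ,-34, - 10.58,45,77] 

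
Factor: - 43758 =-2^1*3^2*11^1*13^1*17^1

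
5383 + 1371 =6754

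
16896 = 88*192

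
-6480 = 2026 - 8506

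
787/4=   787/4=196.75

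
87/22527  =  29/7509=0.00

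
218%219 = 218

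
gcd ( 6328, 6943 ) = 1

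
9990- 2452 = 7538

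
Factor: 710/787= 2^1*5^1 * 71^1*787^( - 1)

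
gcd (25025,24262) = 7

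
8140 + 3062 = 11202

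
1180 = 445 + 735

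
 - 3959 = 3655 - 7614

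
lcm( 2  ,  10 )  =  10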